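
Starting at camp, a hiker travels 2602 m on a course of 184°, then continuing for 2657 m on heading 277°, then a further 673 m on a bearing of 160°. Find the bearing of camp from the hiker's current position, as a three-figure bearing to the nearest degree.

Leg 1 (184°, 2602 m): east 2602 sin 184° = -181.51, north 2602 cos 184° = -2595.66
Leg 2 (277°, 2657 m): east 2657 sin 277° = -2637.20, north 2657 cos 277° = 323.81
Leg 3 (160°, 673 m): east 673 sin 160° = 230.18, north 673 cos 160° = -632.41
Net displacement: -2588.52 east, -2904.27 north. Direction back to start is (2588.52, 2904.27): bearing = atan2(2588.52, 2904.27) mod 360° = 41.71° ≈ 042°.

042°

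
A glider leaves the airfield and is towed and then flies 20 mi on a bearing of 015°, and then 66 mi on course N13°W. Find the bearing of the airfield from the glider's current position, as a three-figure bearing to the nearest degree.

173°

Leg 1 (015°, 20 mi): east 20 sin 15° = 5.18, north 20 cos 15° = 19.32
Leg 2 (N13°W, 66 mi): east 66 sin 347° = -14.85, north 66 cos 347° = 64.31
Net displacement: -9.67 east, 83.63 north. Direction back to start is (9.67, -83.63): bearing = atan2(9.67, -83.63) mod 360° = 173.40° ≈ 173°.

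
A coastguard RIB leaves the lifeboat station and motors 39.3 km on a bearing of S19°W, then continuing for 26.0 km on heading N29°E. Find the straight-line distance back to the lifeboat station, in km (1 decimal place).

14.4 km

Leg 1 (S19°W, 39.3 km): east 39.3 sin 199° = -12.79, north 39.3 cos 199° = -37.16
Leg 2 (N29°E, 26.0 km): east 26.0 sin 29° = 12.61, north 26.0 cos 29° = 22.74
Net: -0.19 east, -14.42 north. Distance = √((-0.19)² + (-14.42)²) = 14.420 km.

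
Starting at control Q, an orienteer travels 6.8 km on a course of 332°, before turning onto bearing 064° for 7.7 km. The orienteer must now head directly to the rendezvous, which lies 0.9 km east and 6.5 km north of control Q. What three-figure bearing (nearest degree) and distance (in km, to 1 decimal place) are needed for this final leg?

Leg 1 (332°, 6.8 km): east 6.8 sin 332° = -3.19, north 6.8 cos 332° = 6.00
Leg 2 (064°, 7.7 km): east 7.7 sin 64° = 6.92, north 7.7 cos 64° = 3.38
Current position: (3.73, 9.38). Target: (0.9, 6.5). Remaining: Δeast = -2.83, Δnorth = -2.88.
Bearing = atan2(-2.83, -2.88) mod 360° = 224.49°; distance = √((-2.83)² + (-2.88)²) = 4.036 km.

224°, 4.0 km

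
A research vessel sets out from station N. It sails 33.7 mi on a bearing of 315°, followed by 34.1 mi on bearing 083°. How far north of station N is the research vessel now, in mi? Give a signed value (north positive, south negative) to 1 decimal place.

Leg 1 (315°, 33.7 mi): east 33.7 sin 315° = -23.83, north 33.7 cos 315° = 23.83
Leg 2 (083°, 34.1 mi): east 34.1 sin 83° = 33.85, north 34.1 cos 83° = 4.16
Net north component: 27.99 mi.

28.0 mi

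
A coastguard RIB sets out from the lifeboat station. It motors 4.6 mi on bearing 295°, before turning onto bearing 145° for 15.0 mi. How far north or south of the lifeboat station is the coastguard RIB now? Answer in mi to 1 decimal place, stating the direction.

10.3 mi south

Leg 1 (295°, 4.6 mi): east 4.6 sin 295° = -4.17, north 4.6 cos 295° = 1.94
Leg 2 (145°, 15.0 mi): east 15.0 sin 145° = 8.60, north 15.0 cos 145° = -12.29
Net north component: -10.34 mi.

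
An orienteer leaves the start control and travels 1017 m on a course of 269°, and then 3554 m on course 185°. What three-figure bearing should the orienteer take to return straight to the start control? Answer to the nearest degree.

Leg 1 (269°, 1017 m): east 1017 sin 269° = -1016.85, north 1017 cos 269° = -17.75
Leg 2 (185°, 3554 m): east 3554 sin 185° = -309.75, north 3554 cos 185° = -3540.48
Net displacement: -1326.60 east, -3558.23 north. Direction back to start is (1326.60, 3558.23): bearing = atan2(1326.60, 3558.23) mod 360° = 20.45° ≈ 020°.

020°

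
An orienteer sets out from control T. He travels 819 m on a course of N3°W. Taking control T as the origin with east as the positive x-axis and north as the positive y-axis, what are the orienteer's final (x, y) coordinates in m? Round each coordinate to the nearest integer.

(-43, 818)

Leg 1 (N3°W, 819 m): east 819 sin 357° = -42.86, north 819 cos 357° = 817.88
Summing: -42.86 m east, 817.88 m north → (-43, 818).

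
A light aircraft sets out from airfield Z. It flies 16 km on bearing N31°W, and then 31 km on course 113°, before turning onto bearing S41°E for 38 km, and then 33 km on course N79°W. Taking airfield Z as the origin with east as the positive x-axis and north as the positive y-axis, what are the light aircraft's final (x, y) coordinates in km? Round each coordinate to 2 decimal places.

(12.83, -20.78)

Leg 1 (N31°W, 16 km): east 16 sin 329° = -8.24, north 16 cos 329° = 13.71
Leg 2 (113°, 31 km): east 31 sin 113° = 28.54, north 31 cos 113° = -12.11
Leg 3 (S41°E, 38 km): east 38 sin 139° = 24.93, north 38 cos 139° = -28.68
Leg 4 (N79°W, 33 km): east 33 sin 281° = -32.39, north 33 cos 281° = 6.30
Summing: 12.83 km east, -20.78 km north → (12.83, -20.78).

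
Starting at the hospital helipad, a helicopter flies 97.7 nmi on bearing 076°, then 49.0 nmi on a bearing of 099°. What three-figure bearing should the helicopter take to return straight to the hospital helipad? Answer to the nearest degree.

Leg 1 (076°, 97.7 nmi): east 97.7 sin 76° = 94.80, north 97.7 cos 76° = 23.64
Leg 2 (099°, 49.0 nmi): east 49.0 sin 99° = 48.40, north 49.0 cos 99° = -7.67
Net displacement: 143.19 east, 15.97 north. Direction back to start is (-143.19, -15.97): bearing = atan2(-143.19, -15.97) mod 360° = 263.64° ≈ 264°.

264°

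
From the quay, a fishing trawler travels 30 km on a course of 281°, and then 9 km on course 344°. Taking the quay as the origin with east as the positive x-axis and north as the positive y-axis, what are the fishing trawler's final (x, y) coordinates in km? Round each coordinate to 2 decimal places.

(-31.93, 14.38)

Leg 1 (281°, 30 km): east 30 sin 281° = -29.45, north 30 cos 281° = 5.72
Leg 2 (344°, 9 km): east 9 sin 344° = -2.48, north 9 cos 344° = 8.65
Summing: -31.93 km east, 14.38 km north → (-31.93, 14.38).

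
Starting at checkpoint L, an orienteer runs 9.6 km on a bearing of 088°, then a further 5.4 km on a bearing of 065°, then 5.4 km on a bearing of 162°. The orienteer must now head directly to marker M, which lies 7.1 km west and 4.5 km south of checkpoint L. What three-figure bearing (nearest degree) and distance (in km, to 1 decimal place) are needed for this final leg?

Leg 1 (088°, 9.6 km): east 9.6 sin 88° = 9.59, north 9.6 cos 88° = 0.34
Leg 2 (065°, 5.4 km): east 5.4 sin 65° = 4.89, north 5.4 cos 65° = 2.28
Leg 3 (162°, 5.4 km): east 5.4 sin 162° = 1.67, north 5.4 cos 162° = -5.14
Current position: (16.16, -2.52). Target: (-7.1, -4.5). Remaining: Δeast = -23.26, Δnorth = -1.98.
Bearing = atan2(-23.26, -1.98) mod 360° = 265.13°; distance = √((-23.26)² + (-1.98)²) = 23.341 km.

265°, 23.3 km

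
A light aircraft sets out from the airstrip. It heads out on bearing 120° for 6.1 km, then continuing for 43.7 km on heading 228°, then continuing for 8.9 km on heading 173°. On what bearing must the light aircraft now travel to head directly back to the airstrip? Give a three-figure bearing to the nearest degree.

Leg 1 (120°, 6.1 km): east 6.1 sin 120° = 5.28, north 6.1 cos 120° = -3.05
Leg 2 (228°, 43.7 km): east 43.7 sin 228° = -32.48, north 43.7 cos 228° = -29.24
Leg 3 (173°, 8.9 km): east 8.9 sin 173° = 1.08, north 8.9 cos 173° = -8.83
Net displacement: -26.11 east, -41.12 north. Direction back to start is (26.11, 41.12): bearing = atan2(26.11, 41.12) mod 360° = 32.41° ≈ 032°.

032°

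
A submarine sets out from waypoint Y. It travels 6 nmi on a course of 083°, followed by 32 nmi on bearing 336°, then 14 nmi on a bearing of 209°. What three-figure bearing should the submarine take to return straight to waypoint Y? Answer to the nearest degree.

142°

Leg 1 (083°, 6 nmi): east 6 sin 83° = 5.96, north 6 cos 83° = 0.73
Leg 2 (336°, 32 nmi): east 32 sin 336° = -13.02, north 32 cos 336° = 29.23
Leg 3 (209°, 14 nmi): east 14 sin 209° = -6.79, north 14 cos 209° = -12.24
Net displacement: -13.85 east, 17.72 north. Direction back to start is (13.85, -17.72): bearing = atan2(13.85, -17.72) mod 360° = 141.99° ≈ 142°.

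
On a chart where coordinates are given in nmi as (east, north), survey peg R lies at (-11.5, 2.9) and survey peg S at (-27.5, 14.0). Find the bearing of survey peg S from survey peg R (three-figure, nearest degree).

Δeast = -27.5 − -11.5 = -16.00; Δnorth = 14.0 − 2.9 = 11.10.
Bearing = atan2(Δeast, Δnorth) mod 360° = 304.75° ≈ 305°.

305°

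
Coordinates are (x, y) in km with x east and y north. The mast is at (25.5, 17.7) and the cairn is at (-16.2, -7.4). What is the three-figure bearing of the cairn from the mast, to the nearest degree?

Δeast = -16.2 − 25.5 = -41.70; Δnorth = -7.4 − 17.7 = -25.10.
Bearing = atan2(Δeast, Δnorth) mod 360° = 238.96° ≈ 239°.

239°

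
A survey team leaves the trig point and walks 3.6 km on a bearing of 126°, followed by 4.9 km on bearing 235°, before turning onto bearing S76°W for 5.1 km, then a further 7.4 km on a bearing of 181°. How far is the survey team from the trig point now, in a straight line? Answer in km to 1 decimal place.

Leg 1 (126°, 3.6 km): east 3.6 sin 126° = 2.91, north 3.6 cos 126° = -2.12
Leg 2 (235°, 4.9 km): east 4.9 sin 235° = -4.01, north 4.9 cos 235° = -2.81
Leg 3 (S76°W, 5.1 km): east 5.1 sin 256° = -4.95, north 5.1 cos 256° = -1.23
Leg 4 (181°, 7.4 km): east 7.4 sin 181° = -0.13, north 7.4 cos 181° = -7.40
Net: -6.18 east, -13.56 north. Distance = √((-6.18)² + (-13.56)²) = 14.901 km.

14.9 km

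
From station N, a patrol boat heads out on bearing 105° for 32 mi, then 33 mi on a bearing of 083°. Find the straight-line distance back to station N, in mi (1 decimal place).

63.8 mi

Leg 1 (105°, 32 mi): east 32 sin 105° = 30.91, north 32 cos 105° = -8.28
Leg 2 (083°, 33 mi): east 33 sin 83° = 32.75, north 33 cos 83° = 4.02
Net: 63.66 east, -4.26 north. Distance = √((63.66)² + (-4.26)²) = 63.806 mi.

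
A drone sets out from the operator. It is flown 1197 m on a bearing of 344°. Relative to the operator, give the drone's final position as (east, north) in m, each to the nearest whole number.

Leg 1 (344°, 1197 m): east 1197 sin 344° = -329.94, north 1197 cos 344° = 1150.63
Summing: -329.94 m east, 1150.63 m north → (-330, 1151).

(-330, 1151)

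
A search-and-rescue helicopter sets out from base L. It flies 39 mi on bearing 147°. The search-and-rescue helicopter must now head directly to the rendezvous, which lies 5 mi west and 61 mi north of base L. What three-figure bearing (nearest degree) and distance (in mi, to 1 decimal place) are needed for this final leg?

344°, 97.3 mi

Leg 1 (147°, 39 mi): east 39 sin 147° = 21.24, north 39 cos 147° = -32.71
Current position: (21.24, -32.71). Target: (-5, 61). Remaining: Δeast = -26.24, Δnorth = 93.71.
Bearing = atan2(-26.24, 93.71) mod 360° = 344.36°; distance = √((-26.24)² + (93.71)²) = 97.313 mi.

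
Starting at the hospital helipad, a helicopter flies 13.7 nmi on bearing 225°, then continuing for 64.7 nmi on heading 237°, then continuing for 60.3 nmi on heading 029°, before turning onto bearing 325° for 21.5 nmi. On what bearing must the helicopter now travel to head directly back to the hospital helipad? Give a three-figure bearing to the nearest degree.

Leg 1 (225°, 13.7 nmi): east 13.7 sin 225° = -9.69, north 13.7 cos 225° = -9.69
Leg 2 (237°, 64.7 nmi): east 64.7 sin 237° = -54.26, north 64.7 cos 237° = -35.24
Leg 3 (029°, 60.3 nmi): east 60.3 sin 29° = 29.23, north 60.3 cos 29° = 52.74
Leg 4 (325°, 21.5 nmi): east 21.5 sin 325° = -12.33, north 21.5 cos 325° = 17.61
Net displacement: -47.05 east, 25.43 north. Direction back to start is (47.05, -25.43): bearing = atan2(47.05, -25.43) mod 360° = 118.39° ≈ 118°.

118°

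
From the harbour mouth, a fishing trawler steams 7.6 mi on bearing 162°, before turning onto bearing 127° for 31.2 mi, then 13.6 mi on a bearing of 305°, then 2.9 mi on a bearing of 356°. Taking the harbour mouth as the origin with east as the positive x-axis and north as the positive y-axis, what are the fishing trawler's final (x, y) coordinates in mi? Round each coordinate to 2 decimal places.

Leg 1 (162°, 7.6 mi): east 7.6 sin 162° = 2.35, north 7.6 cos 162° = -7.23
Leg 2 (127°, 31.2 mi): east 31.2 sin 127° = 24.92, north 31.2 cos 127° = -18.78
Leg 3 (305°, 13.6 mi): east 13.6 sin 305° = -11.14, north 13.6 cos 305° = 7.80
Leg 4 (356°, 2.9 mi): east 2.9 sin 356° = -0.20, north 2.9 cos 356° = 2.89
Summing: 15.92 mi east, -15.31 mi north → (15.92, -15.31).

(15.92, -15.31)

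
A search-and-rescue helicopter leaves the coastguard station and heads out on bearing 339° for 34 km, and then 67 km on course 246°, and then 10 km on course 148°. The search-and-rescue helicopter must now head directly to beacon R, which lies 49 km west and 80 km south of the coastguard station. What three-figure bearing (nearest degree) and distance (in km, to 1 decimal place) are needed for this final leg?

Leg 1 (339°, 34 km): east 34 sin 339° = -12.18, north 34 cos 339° = 31.74
Leg 2 (246°, 67 km): east 67 sin 246° = -61.21, north 67 cos 246° = -27.25
Leg 3 (148°, 10 km): east 10 sin 148° = 5.30, north 10 cos 148° = -8.48
Current position: (-68.09, -3.99). Target: (-49, -80). Remaining: Δeast = 19.09, Δnorth = -76.01.
Bearing = atan2(19.09, -76.01) mod 360° = 165.90°; distance = √((19.09)² + (-76.01)²) = 78.371 km.

166°, 78.4 km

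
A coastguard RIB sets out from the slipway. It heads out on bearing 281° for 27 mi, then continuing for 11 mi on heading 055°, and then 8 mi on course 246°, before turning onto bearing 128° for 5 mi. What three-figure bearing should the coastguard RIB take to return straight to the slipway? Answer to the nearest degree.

Leg 1 (281°, 27 mi): east 27 sin 281° = -26.50, north 27 cos 281° = 5.15
Leg 2 (055°, 11 mi): east 11 sin 55° = 9.01, north 11 cos 55° = 6.31
Leg 3 (246°, 8 mi): east 8 sin 246° = -7.31, north 8 cos 246° = -3.25
Leg 4 (128°, 5 mi): east 5 sin 128° = 3.94, north 5 cos 128° = -3.08
Net displacement: -20.86 east, 5.13 north. Direction back to start is (20.86, -5.13): bearing = atan2(20.86, -5.13) mod 360° = 103.81° ≈ 104°.

104°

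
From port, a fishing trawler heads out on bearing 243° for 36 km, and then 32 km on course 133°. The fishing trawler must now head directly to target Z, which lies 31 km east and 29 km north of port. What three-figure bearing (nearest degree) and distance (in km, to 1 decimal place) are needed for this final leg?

031°, 78.0 km

Leg 1 (243°, 36 km): east 36 sin 243° = -32.08, north 36 cos 243° = -16.34
Leg 2 (133°, 32 km): east 32 sin 133° = 23.40, north 32 cos 133° = -21.82
Current position: (-8.67, -38.17). Target: (31, 29). Remaining: Δeast = 39.67, Δnorth = 67.17.
Bearing = atan2(39.67, 67.17) mod 360° = 30.57°; distance = √((39.67)² + (67.17)²) = 78.009 km.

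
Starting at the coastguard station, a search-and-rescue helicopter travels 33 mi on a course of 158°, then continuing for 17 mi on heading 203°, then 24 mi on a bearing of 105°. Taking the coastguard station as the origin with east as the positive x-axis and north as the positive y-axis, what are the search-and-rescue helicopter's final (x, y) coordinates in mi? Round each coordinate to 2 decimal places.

(28.90, -52.46)

Leg 1 (158°, 33 mi): east 33 sin 158° = 12.36, north 33 cos 158° = -30.60
Leg 2 (203°, 17 mi): east 17 sin 203° = -6.64, north 17 cos 203° = -15.65
Leg 3 (105°, 24 mi): east 24 sin 105° = 23.18, north 24 cos 105° = -6.21
Summing: 28.90 mi east, -52.46 mi north → (28.90, -52.46).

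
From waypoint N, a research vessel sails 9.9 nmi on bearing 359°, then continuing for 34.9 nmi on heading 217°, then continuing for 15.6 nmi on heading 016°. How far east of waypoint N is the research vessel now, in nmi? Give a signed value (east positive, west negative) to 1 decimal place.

-16.9 nmi

Leg 1 (359°, 9.9 nmi): east 9.9 sin 359° = -0.17, north 9.9 cos 359° = 9.90
Leg 2 (217°, 34.9 nmi): east 34.9 sin 217° = -21.00, north 34.9 cos 217° = -27.87
Leg 3 (016°, 15.6 nmi): east 15.6 sin 16° = 4.30, north 15.6 cos 16° = 15.00
Net east component: -16.88 nmi.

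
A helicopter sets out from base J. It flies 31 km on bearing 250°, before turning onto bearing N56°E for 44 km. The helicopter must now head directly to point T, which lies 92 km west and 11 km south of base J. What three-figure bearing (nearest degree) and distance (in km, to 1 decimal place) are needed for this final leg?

256°, 102.4 km

Leg 1 (250°, 31 km): east 31 sin 250° = -29.13, north 31 cos 250° = -10.60
Leg 2 (N56°E, 44 km): east 44 sin 56° = 36.48, north 44 cos 56° = 24.60
Current position: (7.35, 14.00). Target: (-92, -11). Remaining: Δeast = -99.35, Δnorth = -25.00.
Bearing = atan2(-99.35, -25.00) mod 360° = 255.87°; distance = √((-99.35)² + (-25.00)²) = 102.445 km.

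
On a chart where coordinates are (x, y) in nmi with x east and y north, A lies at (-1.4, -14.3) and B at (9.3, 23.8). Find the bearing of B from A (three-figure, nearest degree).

Δeast = 9.3 − -1.4 = 10.70; Δnorth = 23.8 − -14.3 = 38.10.
Bearing = atan2(Δeast, Δnorth) mod 360° = 15.69° ≈ 016°.

016°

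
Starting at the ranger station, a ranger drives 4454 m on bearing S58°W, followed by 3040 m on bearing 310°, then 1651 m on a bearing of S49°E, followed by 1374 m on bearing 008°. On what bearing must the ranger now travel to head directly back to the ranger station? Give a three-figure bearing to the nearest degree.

Leg 1 (S58°W, 4454 m): east 4454 sin 238° = -3777.21, north 4454 cos 238° = -2360.26
Leg 2 (310°, 3040 m): east 3040 sin 310° = -2328.78, north 3040 cos 310° = 1954.07
Leg 3 (S49°E, 1651 m): east 1651 sin 131° = 1246.03, north 1651 cos 131° = -1083.15
Leg 4 (008°, 1374 m): east 1374 sin 8° = 191.22, north 1374 cos 8° = 1360.63
Net displacement: -4668.73 east, -128.71 north. Direction back to start is (4668.73, 128.71): bearing = atan2(4668.73, 128.71) mod 360° = 88.42° ≈ 088°.

088°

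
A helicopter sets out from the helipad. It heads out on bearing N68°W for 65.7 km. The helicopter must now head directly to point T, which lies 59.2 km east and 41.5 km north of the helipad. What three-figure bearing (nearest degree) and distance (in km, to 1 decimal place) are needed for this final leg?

Leg 1 (N68°W, 65.7 km): east 65.7 sin 292° = -60.92, north 65.7 cos 292° = 24.61
Current position: (-60.92, 24.61). Target: (59.2, 41.5). Remaining: Δeast = 120.12, Δnorth = 16.89.
Bearing = atan2(120.12, 16.89) mod 360° = 82.00°; distance = √((120.12)² + (16.89)²) = 121.297 km.

082°, 121.3 km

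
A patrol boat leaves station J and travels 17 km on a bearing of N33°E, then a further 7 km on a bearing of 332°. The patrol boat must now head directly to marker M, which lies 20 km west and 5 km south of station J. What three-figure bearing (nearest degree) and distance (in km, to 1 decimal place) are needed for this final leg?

Leg 1 (N33°E, 17 km): east 17 sin 33° = 9.26, north 17 cos 33° = 14.26
Leg 2 (332°, 7 km): east 7 sin 332° = -3.29, north 7 cos 332° = 6.18
Current position: (5.97, 20.44). Target: (-20, -5). Remaining: Δeast = -25.97, Δnorth = -25.44.
Bearing = atan2(-25.97, -25.44) mod 360° = 225.60°; distance = √((-25.97)² + (-25.44)²) = 36.355 km.

226°, 36.4 km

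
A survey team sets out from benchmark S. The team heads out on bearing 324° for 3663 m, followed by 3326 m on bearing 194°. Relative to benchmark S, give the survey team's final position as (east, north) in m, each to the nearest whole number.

Leg 1 (324°, 3663 m): east 3663 sin 324° = -2153.06, north 3663 cos 324° = 2963.43
Leg 2 (194°, 3326 m): east 3326 sin 194° = -804.63, north 3326 cos 194° = -3227.20
Summing: -2957.69 m east, -263.77 m north → (-2958, -264).

(-2958, -264)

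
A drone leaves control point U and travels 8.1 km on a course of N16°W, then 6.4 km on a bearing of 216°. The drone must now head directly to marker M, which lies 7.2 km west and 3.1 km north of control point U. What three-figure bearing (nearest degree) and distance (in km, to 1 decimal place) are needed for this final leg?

Leg 1 (N16°W, 8.1 km): east 8.1 sin 344° = -2.23, north 8.1 cos 344° = 7.79
Leg 2 (216°, 6.4 km): east 6.4 sin 216° = -3.76, north 6.4 cos 216° = -5.18
Current position: (-5.99, 2.61). Target: (-7.2, 3.1). Remaining: Δeast = -1.21, Δnorth = 0.49.
Bearing = atan2(-1.21, 0.49) mod 360° = 292.18°; distance = √((-1.21)² + (0.49)²) = 1.302 km.

292°, 1.3 km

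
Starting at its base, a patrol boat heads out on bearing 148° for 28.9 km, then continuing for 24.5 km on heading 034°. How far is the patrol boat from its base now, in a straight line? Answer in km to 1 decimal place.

Leg 1 (148°, 28.9 km): east 28.9 sin 148° = 15.31, north 28.9 cos 148° = -24.51
Leg 2 (034°, 24.5 km): east 24.5 sin 34° = 13.70, north 24.5 cos 34° = 20.31
Net: 29.01 east, -4.20 north. Distance = √((29.01)² + (-4.20)²) = 29.317 km.

29.3 km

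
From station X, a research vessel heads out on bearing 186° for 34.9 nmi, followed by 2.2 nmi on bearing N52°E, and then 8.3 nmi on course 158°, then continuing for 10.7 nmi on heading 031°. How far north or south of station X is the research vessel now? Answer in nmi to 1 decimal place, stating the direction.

Leg 1 (186°, 34.9 nmi): east 34.9 sin 186° = -3.65, north 34.9 cos 186° = -34.71
Leg 2 (N52°E, 2.2 nmi): east 2.2 sin 52° = 1.73, north 2.2 cos 52° = 1.35
Leg 3 (158°, 8.3 nmi): east 8.3 sin 158° = 3.11, north 8.3 cos 158° = -7.70
Leg 4 (031°, 10.7 nmi): east 10.7 sin 31° = 5.51, north 10.7 cos 31° = 9.17
Net north component: -31.88 nmi.

31.9 nmi south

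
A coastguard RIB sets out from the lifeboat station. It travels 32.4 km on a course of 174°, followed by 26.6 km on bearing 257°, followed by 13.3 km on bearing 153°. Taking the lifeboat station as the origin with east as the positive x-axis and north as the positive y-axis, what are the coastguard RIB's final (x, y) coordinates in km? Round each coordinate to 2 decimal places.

(-16.49, -50.06)

Leg 1 (174°, 32.4 km): east 32.4 sin 174° = 3.39, north 32.4 cos 174° = -32.22
Leg 2 (257°, 26.6 km): east 26.6 sin 257° = -25.92, north 26.6 cos 257° = -5.98
Leg 3 (153°, 13.3 km): east 13.3 sin 153° = 6.04, north 13.3 cos 153° = -11.85
Summing: -16.49 km east, -50.06 km north → (-16.49, -50.06).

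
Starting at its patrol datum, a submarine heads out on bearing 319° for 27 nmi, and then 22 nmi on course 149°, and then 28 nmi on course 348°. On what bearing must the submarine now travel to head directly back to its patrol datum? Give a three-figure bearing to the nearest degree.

157°

Leg 1 (319°, 27 nmi): east 27 sin 319° = -17.71, north 27 cos 319° = 20.38
Leg 2 (149°, 22 nmi): east 22 sin 149° = 11.33, north 22 cos 149° = -18.86
Leg 3 (348°, 28 nmi): east 28 sin 348° = -5.82, north 28 cos 348° = 27.39
Net displacement: -12.20 east, 28.91 north. Direction back to start is (12.20, -28.91): bearing = atan2(12.20, -28.91) mod 360° = 157.11° ≈ 157°.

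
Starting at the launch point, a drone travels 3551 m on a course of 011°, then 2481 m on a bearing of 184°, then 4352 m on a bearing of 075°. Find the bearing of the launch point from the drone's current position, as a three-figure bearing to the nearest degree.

Leg 1 (011°, 3551 m): east 3551 sin 11° = 677.56, north 3551 cos 11° = 3485.76
Leg 2 (184°, 2481 m): east 2481 sin 184° = -173.07, north 2481 cos 184° = -2474.96
Leg 3 (075°, 4352 m): east 4352 sin 75° = 4203.71, north 4352 cos 75° = 1126.38
Net displacement: 4708.21 east, 2137.18 north. Direction back to start is (-4708.21, -2137.18): bearing = atan2(-4708.21, -2137.18) mod 360° = 245.59° ≈ 246°.

246°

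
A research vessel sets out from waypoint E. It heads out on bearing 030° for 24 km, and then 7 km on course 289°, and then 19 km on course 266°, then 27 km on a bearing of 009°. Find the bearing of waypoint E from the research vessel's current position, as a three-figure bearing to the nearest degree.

169°

Leg 1 (030°, 24 km): east 24 sin 30° = 12.00, north 24 cos 30° = 20.78
Leg 2 (289°, 7 km): east 7 sin 289° = -6.62, north 7 cos 289° = 2.28
Leg 3 (266°, 19 km): east 19 sin 266° = -18.95, north 19 cos 266° = -1.33
Leg 4 (009°, 27 km): east 27 sin 9° = 4.22, north 27 cos 9° = 26.67
Net displacement: -9.35 east, 48.41 north. Direction back to start is (9.35, -48.41): bearing = atan2(9.35, -48.41) mod 360° = 169.07° ≈ 169°.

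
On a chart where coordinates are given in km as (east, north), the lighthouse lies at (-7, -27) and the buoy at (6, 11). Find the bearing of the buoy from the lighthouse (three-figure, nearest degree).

019°

Δeast = 6 − -7 = 13.00; Δnorth = 11 − -27 = 38.00.
Bearing = atan2(Δeast, Δnorth) mod 360° = 18.89° ≈ 019°.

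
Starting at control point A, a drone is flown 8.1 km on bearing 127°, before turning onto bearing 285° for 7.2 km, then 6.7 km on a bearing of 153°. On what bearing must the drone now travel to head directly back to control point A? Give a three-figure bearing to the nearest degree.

Leg 1 (127°, 8.1 km): east 8.1 sin 127° = 6.47, north 8.1 cos 127° = -4.87
Leg 2 (285°, 7.2 km): east 7.2 sin 285° = -6.95, north 7.2 cos 285° = 1.86
Leg 3 (153°, 6.7 km): east 6.7 sin 153° = 3.04, north 6.7 cos 153° = -5.97
Net displacement: 2.56 east, -8.98 north. Direction back to start is (-2.56, 8.98): bearing = atan2(-2.56, 8.98) mod 360° = 344.11° ≈ 344°.

344°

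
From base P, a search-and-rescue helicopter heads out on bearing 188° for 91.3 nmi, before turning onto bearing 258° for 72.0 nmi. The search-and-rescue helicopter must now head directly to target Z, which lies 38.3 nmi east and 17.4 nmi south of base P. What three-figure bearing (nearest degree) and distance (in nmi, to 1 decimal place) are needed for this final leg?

054°, 150.0 nmi

Leg 1 (188°, 91.3 nmi): east 91.3 sin 188° = -12.71, north 91.3 cos 188° = -90.41
Leg 2 (258°, 72.0 nmi): east 72.0 sin 258° = -70.43, north 72.0 cos 258° = -14.97
Current position: (-83.13, -105.38). Target: (38.3, -17.4). Remaining: Δeast = 121.43, Δnorth = 87.98.
Bearing = atan2(121.43, 87.98) mod 360° = 54.08°; distance = √((121.43)² + (87.98)²) = 149.956 nmi.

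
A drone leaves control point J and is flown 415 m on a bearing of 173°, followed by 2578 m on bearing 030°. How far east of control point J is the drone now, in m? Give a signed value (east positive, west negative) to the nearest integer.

Leg 1 (173°, 415 m): east 415 sin 173° = 50.58, north 415 cos 173° = -411.91
Leg 2 (030°, 2578 m): east 2578 sin 30° = 1289.00, north 2578 cos 30° = 2232.61
Net east component: 1339.58 m.

1340 m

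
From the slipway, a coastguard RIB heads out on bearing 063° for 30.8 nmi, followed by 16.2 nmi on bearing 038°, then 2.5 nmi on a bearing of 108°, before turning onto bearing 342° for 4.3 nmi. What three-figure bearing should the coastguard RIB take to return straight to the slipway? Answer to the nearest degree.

Leg 1 (063°, 30.8 nmi): east 30.8 sin 63° = 27.44, north 30.8 cos 63° = 13.98
Leg 2 (038°, 16.2 nmi): east 16.2 sin 38° = 9.97, north 16.2 cos 38° = 12.77
Leg 3 (108°, 2.5 nmi): east 2.5 sin 108° = 2.38, north 2.5 cos 108° = -0.77
Leg 4 (342°, 4.3 nmi): east 4.3 sin 342° = -1.33, north 4.3 cos 342° = 4.09
Net displacement: 38.47 east, 30.07 north. Direction back to start is (-38.47, -30.07): bearing = atan2(-38.47, -30.07) mod 360° = 231.99° ≈ 232°.

232°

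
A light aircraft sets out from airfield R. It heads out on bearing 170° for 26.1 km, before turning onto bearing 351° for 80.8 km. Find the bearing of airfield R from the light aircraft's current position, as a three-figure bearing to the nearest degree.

Leg 1 (170°, 26.1 km): east 26.1 sin 170° = 4.53, north 26.1 cos 170° = -25.70
Leg 2 (351°, 80.8 km): east 80.8 sin 351° = -12.64, north 80.8 cos 351° = 79.81
Net displacement: -8.11 east, 54.10 north. Direction back to start is (8.11, -54.10): bearing = atan2(8.11, -54.10) mod 360° = 171.48° ≈ 171°.

171°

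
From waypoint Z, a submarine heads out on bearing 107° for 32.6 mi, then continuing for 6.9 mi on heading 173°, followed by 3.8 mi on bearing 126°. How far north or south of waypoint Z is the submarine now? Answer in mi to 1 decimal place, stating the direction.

Leg 1 (107°, 32.6 mi): east 32.6 sin 107° = 31.18, north 32.6 cos 107° = -9.53
Leg 2 (173°, 6.9 mi): east 6.9 sin 173° = 0.84, north 6.9 cos 173° = -6.85
Leg 3 (126°, 3.8 mi): east 3.8 sin 126° = 3.07, north 3.8 cos 126° = -2.23
Net north component: -18.61 mi.

18.6 mi south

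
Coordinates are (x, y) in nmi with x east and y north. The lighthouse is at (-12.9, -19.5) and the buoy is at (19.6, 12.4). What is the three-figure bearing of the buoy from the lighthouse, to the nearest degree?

046°

Δeast = 19.6 − -12.9 = 32.50; Δnorth = 12.4 − -19.5 = 31.90.
Bearing = atan2(Δeast, Δnorth) mod 360° = 45.53° ≈ 046°.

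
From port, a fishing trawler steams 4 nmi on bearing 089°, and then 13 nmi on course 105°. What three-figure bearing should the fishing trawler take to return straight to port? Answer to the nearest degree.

281°

Leg 1 (089°, 4 nmi): east 4 sin 89° = 4.00, north 4 cos 89° = 0.07
Leg 2 (105°, 13 nmi): east 13 sin 105° = 12.56, north 13 cos 105° = -3.36
Net displacement: 16.56 east, -3.29 north. Direction back to start is (-16.56, 3.29): bearing = atan2(-16.56, 3.29) mod 360° = 281.26° ≈ 281°.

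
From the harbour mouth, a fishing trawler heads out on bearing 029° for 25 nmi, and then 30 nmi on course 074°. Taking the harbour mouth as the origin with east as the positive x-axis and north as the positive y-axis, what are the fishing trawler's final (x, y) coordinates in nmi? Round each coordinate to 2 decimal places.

Leg 1 (029°, 25 nmi): east 25 sin 29° = 12.12, north 25 cos 29° = 21.87
Leg 2 (074°, 30 nmi): east 30 sin 74° = 28.84, north 30 cos 74° = 8.27
Summing: 40.96 nmi east, 30.13 nmi north → (40.96, 30.13).

(40.96, 30.13)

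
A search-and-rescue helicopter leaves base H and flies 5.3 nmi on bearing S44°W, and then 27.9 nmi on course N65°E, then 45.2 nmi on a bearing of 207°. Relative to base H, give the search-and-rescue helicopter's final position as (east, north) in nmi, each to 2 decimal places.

(1.08, -32.29)

Leg 1 (S44°W, 5.3 nmi): east 5.3 sin 224° = -3.68, north 5.3 cos 224° = -3.81
Leg 2 (N65°E, 27.9 nmi): east 27.9 sin 65° = 25.29, north 27.9 cos 65° = 11.79
Leg 3 (207°, 45.2 nmi): east 45.2 sin 207° = -20.52, north 45.2 cos 207° = -40.27
Summing: 1.08 nmi east, -32.29 nmi north → (1.08, -32.29).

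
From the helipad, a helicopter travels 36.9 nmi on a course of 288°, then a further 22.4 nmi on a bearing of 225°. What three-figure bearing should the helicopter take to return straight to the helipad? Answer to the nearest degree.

085°

Leg 1 (288°, 36.9 nmi): east 36.9 sin 288° = -35.09, north 36.9 cos 288° = 11.40
Leg 2 (225°, 22.4 nmi): east 22.4 sin 225° = -15.84, north 22.4 cos 225° = -15.84
Net displacement: -50.93 east, -4.44 north. Direction back to start is (50.93, 4.44): bearing = atan2(50.93, 4.44) mod 360° = 85.02° ≈ 085°.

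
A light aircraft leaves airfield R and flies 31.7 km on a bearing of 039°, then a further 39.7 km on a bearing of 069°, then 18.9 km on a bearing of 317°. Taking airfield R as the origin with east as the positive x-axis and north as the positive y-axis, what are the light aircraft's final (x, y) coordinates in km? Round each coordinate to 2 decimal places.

(44.12, 52.69)

Leg 1 (039°, 31.7 km): east 31.7 sin 39° = 19.95, north 31.7 cos 39° = 24.64
Leg 2 (069°, 39.7 km): east 39.7 sin 69° = 37.06, north 39.7 cos 69° = 14.23
Leg 3 (317°, 18.9 km): east 18.9 sin 317° = -12.89, north 18.9 cos 317° = 13.82
Summing: 44.12 km east, 52.69 km north → (44.12, 52.69).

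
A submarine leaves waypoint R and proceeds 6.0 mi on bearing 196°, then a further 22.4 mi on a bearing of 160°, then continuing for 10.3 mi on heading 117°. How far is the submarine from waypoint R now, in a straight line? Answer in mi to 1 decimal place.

35.0 mi

Leg 1 (196°, 6.0 mi): east 6.0 sin 196° = -1.65, north 6.0 cos 196° = -5.77
Leg 2 (160°, 22.4 mi): east 22.4 sin 160° = 7.66, north 22.4 cos 160° = -21.05
Leg 3 (117°, 10.3 mi): east 10.3 sin 117° = 9.18, north 10.3 cos 117° = -4.68
Net: 15.18 east, -31.49 north. Distance = √((15.18)² + (-31.49)²) = 34.962 mi.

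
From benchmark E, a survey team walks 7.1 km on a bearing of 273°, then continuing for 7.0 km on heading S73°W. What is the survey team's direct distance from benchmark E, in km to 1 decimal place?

13.9 km

Leg 1 (273°, 7.1 km): east 7.1 sin 273° = -7.09, north 7.1 cos 273° = 0.37
Leg 2 (S73°W, 7.0 km): east 7.0 sin 253° = -6.69, north 7.0 cos 253° = -2.05
Net: -13.78 east, -1.68 north. Distance = √((-13.78)² + (-1.68)²) = 13.886 km.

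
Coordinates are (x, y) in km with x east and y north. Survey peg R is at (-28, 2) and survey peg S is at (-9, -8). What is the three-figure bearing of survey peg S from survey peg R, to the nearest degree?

118°

Δeast = -9 − -28 = 19.00; Δnorth = -8 − 2 = -10.00.
Bearing = atan2(Δeast, Δnorth) mod 360° = 117.76° ≈ 118°.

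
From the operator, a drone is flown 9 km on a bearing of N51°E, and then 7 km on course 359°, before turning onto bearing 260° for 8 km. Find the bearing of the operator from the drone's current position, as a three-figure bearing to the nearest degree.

175°

Leg 1 (N51°E, 9 km): east 9 sin 51° = 6.99, north 9 cos 51° = 5.66
Leg 2 (359°, 7 km): east 7 sin 359° = -0.12, north 7 cos 359° = 7.00
Leg 3 (260°, 8 km): east 8 sin 260° = -7.88, north 8 cos 260° = -1.39
Net displacement: -1.01 east, 11.27 north. Direction back to start is (1.01, -11.27): bearing = atan2(1.01, -11.27) mod 360° = 174.90° ≈ 175°.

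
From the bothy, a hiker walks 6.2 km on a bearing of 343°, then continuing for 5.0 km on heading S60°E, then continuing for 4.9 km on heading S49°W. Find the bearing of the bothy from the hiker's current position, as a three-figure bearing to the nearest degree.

100°

Leg 1 (343°, 6.2 km): east 6.2 sin 343° = -1.81, north 6.2 cos 343° = 5.93
Leg 2 (S60°E, 5.0 km): east 5.0 sin 120° = 4.33, north 5.0 cos 120° = -2.50
Leg 3 (S49°W, 4.9 km): east 4.9 sin 229° = -3.70, north 4.9 cos 229° = -3.21
Net displacement: -1.18 east, 0.21 north. Direction back to start is (1.18, -0.21): bearing = atan2(1.18, -0.21) mod 360° = 100.29° ≈ 100°.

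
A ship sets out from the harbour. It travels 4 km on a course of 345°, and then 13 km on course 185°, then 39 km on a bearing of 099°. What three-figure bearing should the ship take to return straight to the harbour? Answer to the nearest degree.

293°

Leg 1 (345°, 4 km): east 4 sin 345° = -1.04, north 4 cos 345° = 3.86
Leg 2 (185°, 13 km): east 13 sin 185° = -1.13, north 13 cos 185° = -12.95
Leg 3 (099°, 39 km): east 39 sin 99° = 38.52, north 39 cos 99° = -6.10
Net displacement: 36.35 east, -15.19 north. Direction back to start is (-36.35, 15.19): bearing = atan2(-36.35, 15.19) mod 360° = 292.68° ≈ 293°.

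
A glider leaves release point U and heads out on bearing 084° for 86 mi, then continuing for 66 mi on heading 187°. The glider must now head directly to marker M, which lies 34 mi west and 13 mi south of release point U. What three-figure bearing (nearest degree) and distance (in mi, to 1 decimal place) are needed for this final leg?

291°, 119.7 mi

Leg 1 (084°, 86 mi): east 86 sin 84° = 85.53, north 86 cos 84° = 8.99
Leg 2 (187°, 66 mi): east 66 sin 187° = -8.04, north 66 cos 187° = -65.51
Current position: (77.49, -56.52). Target: (-34, -13). Remaining: Δeast = -111.49, Δnorth = 43.52.
Bearing = atan2(-111.49, 43.52) mod 360° = 291.32°; distance = √((-111.49)² + (43.52)²) = 119.678 mi.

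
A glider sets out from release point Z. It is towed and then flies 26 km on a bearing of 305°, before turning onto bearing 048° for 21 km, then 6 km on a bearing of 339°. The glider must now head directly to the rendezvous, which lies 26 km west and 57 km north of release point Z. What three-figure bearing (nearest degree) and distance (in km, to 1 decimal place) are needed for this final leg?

321°, 28.9 km

Leg 1 (305°, 26 km): east 26 sin 305° = -21.30, north 26 cos 305° = 14.91
Leg 2 (048°, 21 km): east 21 sin 48° = 15.61, north 21 cos 48° = 14.05
Leg 3 (339°, 6 km): east 6 sin 339° = -2.15, north 6 cos 339° = 5.60
Current position: (-7.84, 34.57). Target: (-26, 57). Remaining: Δeast = -18.16, Δnorth = 22.43.
Bearing = atan2(-18.16, 22.43) mod 360° = 321.01°; distance = √((-18.16)² + (22.43)²) = 28.861 km.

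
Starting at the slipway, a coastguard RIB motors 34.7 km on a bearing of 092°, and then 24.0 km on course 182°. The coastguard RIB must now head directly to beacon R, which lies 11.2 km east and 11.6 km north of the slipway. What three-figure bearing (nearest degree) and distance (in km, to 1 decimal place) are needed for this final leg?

Leg 1 (092°, 34.7 km): east 34.7 sin 92° = 34.68, north 34.7 cos 92° = -1.21
Leg 2 (182°, 24.0 km): east 24.0 sin 182° = -0.84, north 24.0 cos 182° = -23.99
Current position: (33.84, -25.20). Target: (11.2, 11.6). Remaining: Δeast = -22.64, Δnorth = 36.80.
Bearing = atan2(-22.64, 36.80) mod 360° = 328.40°; distance = √((-22.64)² + (36.80)²) = 43.204 km.

328°, 43.2 km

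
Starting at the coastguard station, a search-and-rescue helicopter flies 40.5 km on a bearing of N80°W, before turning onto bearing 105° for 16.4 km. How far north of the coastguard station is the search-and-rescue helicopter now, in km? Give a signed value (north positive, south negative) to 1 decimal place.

Leg 1 (N80°W, 40.5 km): east 40.5 sin 280° = -39.88, north 40.5 cos 280° = 7.03
Leg 2 (105°, 16.4 km): east 16.4 sin 105° = 15.84, north 16.4 cos 105° = -4.24
Net north component: 2.79 km.

2.8 km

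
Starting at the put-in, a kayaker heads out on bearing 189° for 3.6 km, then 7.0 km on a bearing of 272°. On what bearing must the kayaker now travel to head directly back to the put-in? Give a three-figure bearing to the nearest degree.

Leg 1 (189°, 3.6 km): east 3.6 sin 189° = -0.56, north 3.6 cos 189° = -3.56
Leg 2 (272°, 7.0 km): east 7.0 sin 272° = -7.00, north 7.0 cos 272° = 0.24
Net displacement: -7.56 east, -3.31 north. Direction back to start is (7.56, 3.31): bearing = atan2(7.56, 3.31) mod 360° = 66.34° ≈ 066°.

066°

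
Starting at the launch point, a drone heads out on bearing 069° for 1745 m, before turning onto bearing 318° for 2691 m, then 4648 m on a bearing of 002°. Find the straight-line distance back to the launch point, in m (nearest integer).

Leg 1 (069°, 1745 m): east 1745 sin 69° = 1629.10, north 1745 cos 69° = 625.35
Leg 2 (318°, 2691 m): east 2691 sin 318° = -1800.63, north 2691 cos 318° = 1999.80
Leg 3 (002°, 4648 m): east 4648 sin 2° = 162.21, north 4648 cos 2° = 4645.17
Net: -9.32 east, 7270.32 north. Distance = √((-9.32)² + (7270.32)²) = 7270.329 m.

7270 m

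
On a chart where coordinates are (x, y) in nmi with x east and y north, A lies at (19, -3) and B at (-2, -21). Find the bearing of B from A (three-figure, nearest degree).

229°

Δeast = -2 − 19 = -21.00; Δnorth = -21 − -3 = -18.00.
Bearing = atan2(Δeast, Δnorth) mod 360° = 229.40° ≈ 229°.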